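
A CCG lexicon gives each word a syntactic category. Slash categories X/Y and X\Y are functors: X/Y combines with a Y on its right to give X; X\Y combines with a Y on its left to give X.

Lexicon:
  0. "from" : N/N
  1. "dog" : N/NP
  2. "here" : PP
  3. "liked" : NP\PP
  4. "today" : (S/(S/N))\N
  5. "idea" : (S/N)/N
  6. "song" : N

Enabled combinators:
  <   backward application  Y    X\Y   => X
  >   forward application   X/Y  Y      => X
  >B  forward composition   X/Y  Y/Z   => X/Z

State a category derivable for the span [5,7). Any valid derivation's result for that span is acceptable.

[0,7] S   >
  [0,5] S/(S/N)   <
    [0,4] N   >
      [0,2] N/NP   >B
        [0,1] "from" : N/N
        [1,2] "dog" : N/NP
      [2,4] NP   <
        [2,3] "here" : PP
        [3,4] "liked" : NP\PP
    [4,5] "today" : (S/(S/N))\N
  [5,7] S/N   >
    [5,6] "idea" : (S/N)/N
    [6,7] "song" : N

S/N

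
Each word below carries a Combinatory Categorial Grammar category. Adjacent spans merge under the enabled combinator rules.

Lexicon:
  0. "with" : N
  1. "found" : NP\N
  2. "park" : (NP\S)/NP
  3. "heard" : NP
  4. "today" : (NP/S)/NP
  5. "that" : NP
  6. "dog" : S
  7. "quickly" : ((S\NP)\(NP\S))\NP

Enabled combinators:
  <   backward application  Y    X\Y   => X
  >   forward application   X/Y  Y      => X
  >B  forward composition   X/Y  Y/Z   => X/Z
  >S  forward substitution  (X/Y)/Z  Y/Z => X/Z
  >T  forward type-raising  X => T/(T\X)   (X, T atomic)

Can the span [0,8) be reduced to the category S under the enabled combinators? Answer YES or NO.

[0,8] S   <
  [0,2] NP   >
    [0,1] NP/(NP\N)   >T
      [0,1] "with" : N
    [1,2] "found" : NP\N
  [2,8] S\NP   <
    [2,4] NP\S   >
      [2,3] "park" : (NP\S)/NP
      [3,4] "heard" : NP
    [4,8] (S\NP)\(NP\S)   <
      [4,7] NP   >
        [4,6] NP/S   >
          [4,5] "today" : (NP/S)/NP
          [5,6] "that" : NP
        [6,7] "dog" : S
      [7,8] "quickly" : ((S\NP)\(NP\S))\NP

YES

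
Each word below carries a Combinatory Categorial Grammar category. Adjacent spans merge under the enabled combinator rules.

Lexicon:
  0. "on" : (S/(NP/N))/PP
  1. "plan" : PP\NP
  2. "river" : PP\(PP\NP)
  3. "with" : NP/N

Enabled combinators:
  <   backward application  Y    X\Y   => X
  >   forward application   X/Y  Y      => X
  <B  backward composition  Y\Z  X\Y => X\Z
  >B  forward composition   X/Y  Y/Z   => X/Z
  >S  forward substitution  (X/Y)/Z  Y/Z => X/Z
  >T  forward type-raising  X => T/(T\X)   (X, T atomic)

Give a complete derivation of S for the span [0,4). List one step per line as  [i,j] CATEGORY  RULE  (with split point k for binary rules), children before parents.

[0,1] (S/(NP/N))/PP  lex  "on"
[1,2] PP\NP  lex  "plan"
[2,3] PP\(PP\NP)  lex  "river"
[1,3] PP  <  k=2
[0,3] S/(NP/N)  >  k=1
[3,4] NP/N  lex  "with"
[0,4] S  >  k=3

[0,4] S   >
  [0,3] S/(NP/N)   >
    [0,1] "on" : (S/(NP/N))/PP
    [1,3] PP   <
      [1,2] "plan" : PP\NP
      [2,3] "river" : PP\(PP\NP)
  [3,4] "with" : NP/N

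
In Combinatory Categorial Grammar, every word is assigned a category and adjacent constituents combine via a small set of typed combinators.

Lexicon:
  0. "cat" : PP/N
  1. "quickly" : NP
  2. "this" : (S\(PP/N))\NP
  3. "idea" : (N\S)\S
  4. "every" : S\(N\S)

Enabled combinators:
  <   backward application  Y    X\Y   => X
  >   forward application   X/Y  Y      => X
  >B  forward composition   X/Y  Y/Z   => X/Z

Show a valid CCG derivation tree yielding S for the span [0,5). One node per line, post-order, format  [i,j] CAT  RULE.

[0,5] S   <
  [0,4] N\S   <
    [0,3] S   <
      [0,1] "cat" : PP/N
      [1,3] S\(PP/N)   <
        [1,2] "quickly" : NP
        [2,3] "this" : (S\(PP/N))\NP
    [3,4] "idea" : (N\S)\S
  [4,5] "every" : S\(N\S)

[0,1] PP/N  lex  "cat"
[1,2] NP  lex  "quickly"
[2,3] (S\(PP/N))\NP  lex  "this"
[1,3] S\(PP/N)  <  k=2
[0,3] S  <  k=1
[3,4] (N\S)\S  lex  "idea"
[0,4] N\S  <  k=3
[4,5] S\(N\S)  lex  "every"
[0,5] S  <  k=4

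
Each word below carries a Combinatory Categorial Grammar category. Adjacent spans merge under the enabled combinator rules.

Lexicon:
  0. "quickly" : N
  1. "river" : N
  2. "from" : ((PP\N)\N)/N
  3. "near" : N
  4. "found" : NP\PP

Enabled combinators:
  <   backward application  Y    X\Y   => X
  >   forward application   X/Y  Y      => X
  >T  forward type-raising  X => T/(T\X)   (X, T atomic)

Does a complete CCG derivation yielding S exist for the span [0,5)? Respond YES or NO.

N N ((PP\N)\N)/N N NP\PP
CKY chart[0,5] = {N/(N\NP), NP, NP/(NP\NP), PP/(PP\NP), S/(S\NP)}; S ∉ chart

NO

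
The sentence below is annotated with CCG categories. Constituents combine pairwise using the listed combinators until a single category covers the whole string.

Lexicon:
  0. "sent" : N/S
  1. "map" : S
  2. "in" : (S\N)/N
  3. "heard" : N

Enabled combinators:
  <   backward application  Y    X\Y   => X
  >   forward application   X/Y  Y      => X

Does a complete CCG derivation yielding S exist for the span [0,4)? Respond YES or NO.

[0,4] S   <
  [0,2] N   >
    [0,1] "sent" : N/S
    [1,2] "map" : S
  [2,4] S\N   >
    [2,3] "in" : (S\N)/N
    [3,4] "heard" : N

YES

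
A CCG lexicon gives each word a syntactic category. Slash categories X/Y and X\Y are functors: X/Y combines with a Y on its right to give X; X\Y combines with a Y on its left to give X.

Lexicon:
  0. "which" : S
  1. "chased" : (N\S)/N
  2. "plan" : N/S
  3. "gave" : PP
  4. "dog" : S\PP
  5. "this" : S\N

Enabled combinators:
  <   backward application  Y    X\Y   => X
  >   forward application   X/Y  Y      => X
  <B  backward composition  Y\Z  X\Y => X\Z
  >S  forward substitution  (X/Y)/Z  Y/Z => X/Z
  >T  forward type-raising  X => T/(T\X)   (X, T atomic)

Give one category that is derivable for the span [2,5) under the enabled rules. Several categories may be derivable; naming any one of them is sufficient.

N

[0,6] S   <
  [0,5] N   >
    [0,1] N/(N\S)   >T
      [0,1] "which" : S
    [1,5] N\S   >
      [1,2] "chased" : (N\S)/N
      [2,5] N   >
        [2,3] "plan" : N/S
        [3,5] S   <
          [3,4] "gave" : PP
          [4,5] "dog" : S\PP
  [5,6] "this" : S\N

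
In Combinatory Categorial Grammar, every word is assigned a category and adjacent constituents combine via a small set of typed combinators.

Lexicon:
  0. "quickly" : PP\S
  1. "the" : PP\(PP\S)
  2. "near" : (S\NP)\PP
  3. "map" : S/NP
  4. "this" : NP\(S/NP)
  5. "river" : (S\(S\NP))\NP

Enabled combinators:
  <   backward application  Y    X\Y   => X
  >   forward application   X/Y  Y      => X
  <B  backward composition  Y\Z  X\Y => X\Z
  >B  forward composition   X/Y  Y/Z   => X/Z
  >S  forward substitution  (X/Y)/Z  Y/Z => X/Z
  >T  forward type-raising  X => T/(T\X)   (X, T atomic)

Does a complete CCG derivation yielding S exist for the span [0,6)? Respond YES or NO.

YES

[0,6] S   <
  [0,3] S\NP   <
    [0,2] PP   <
      [0,1] "quickly" : PP\S
      [1,2] "the" : PP\(PP\S)
    [2,3] "near" : (S\NP)\PP
  [3,6] S\(S\NP)   <
    [3,5] NP   <
      [3,4] "map" : S/NP
      [4,5] "this" : NP\(S/NP)
    [5,6] "river" : (S\(S\NP))\NP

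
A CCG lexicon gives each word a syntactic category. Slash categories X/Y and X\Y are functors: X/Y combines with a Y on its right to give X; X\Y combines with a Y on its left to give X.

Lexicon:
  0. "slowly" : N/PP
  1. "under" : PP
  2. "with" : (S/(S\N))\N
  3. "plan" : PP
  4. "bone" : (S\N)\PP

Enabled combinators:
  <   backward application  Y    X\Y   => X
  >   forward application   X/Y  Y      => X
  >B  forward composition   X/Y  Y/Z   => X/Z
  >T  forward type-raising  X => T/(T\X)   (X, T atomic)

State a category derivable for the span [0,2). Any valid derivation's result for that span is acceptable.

[0,5] S   >
  [0,3] S/(S\N)   <
    [0,2] N   >
      [0,1] "slowly" : N/PP
      [1,2] "under" : PP
    [2,3] "with" : (S/(S\N))\N
  [3,5] S\N   <
    [3,4] "plan" : PP
    [4,5] "bone" : (S\N)\PP

N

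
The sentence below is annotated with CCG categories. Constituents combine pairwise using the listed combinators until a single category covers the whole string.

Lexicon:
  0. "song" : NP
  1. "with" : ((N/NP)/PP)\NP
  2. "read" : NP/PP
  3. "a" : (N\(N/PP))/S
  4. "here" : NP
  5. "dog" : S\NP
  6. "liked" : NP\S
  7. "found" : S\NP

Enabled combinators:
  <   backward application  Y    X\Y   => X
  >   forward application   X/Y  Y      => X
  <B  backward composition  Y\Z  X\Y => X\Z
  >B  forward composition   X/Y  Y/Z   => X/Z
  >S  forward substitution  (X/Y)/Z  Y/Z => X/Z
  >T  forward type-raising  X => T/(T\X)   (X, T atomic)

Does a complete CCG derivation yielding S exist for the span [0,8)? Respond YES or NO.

NO

NP ((N/NP)/PP)\NP NP/PP (N\(N/PP))/S NP S\NP NP\S S\NP
CKY chart[0,8] = {N, N/(N\N), NP/(NP\N), PP/(PP\N), S/(S\N)}; S ∉ chart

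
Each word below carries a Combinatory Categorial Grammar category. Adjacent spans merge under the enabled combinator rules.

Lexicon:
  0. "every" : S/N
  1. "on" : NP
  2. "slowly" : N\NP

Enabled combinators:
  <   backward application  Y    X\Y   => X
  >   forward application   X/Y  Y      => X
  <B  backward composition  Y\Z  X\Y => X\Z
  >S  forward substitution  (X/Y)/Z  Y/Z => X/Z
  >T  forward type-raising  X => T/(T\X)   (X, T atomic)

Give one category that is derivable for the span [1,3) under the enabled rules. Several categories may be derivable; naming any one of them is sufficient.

[0,3] S   >
  [0,1] "every" : S/N
  [1,3] N   >
    [1,2] N/(N\NP)   >T
      [1,2] "on" : NP
    [2,3] "slowly" : N\NP

N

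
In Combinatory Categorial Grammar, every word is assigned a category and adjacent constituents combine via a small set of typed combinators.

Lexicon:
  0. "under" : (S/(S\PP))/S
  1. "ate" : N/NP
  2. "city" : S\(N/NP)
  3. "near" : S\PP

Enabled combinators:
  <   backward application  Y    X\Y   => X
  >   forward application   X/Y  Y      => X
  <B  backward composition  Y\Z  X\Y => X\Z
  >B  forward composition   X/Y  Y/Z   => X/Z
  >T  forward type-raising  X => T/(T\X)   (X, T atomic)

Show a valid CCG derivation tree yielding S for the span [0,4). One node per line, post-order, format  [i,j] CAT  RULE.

[0,1] (S/(S\PP))/S  lex  "under"
[1,2] N/NP  lex  "ate"
[2,3] S\(N/NP)  lex  "city"
[1,3] S  <  k=2
[0,3] S/(S\PP)  >  k=1
[3,4] S\PP  lex  "near"
[0,4] S  >  k=3

[0,4] S   >
  [0,3] S/(S\PP)   >
    [0,1] "under" : (S/(S\PP))/S
    [1,3] S   <
      [1,2] "ate" : N/NP
      [2,3] "city" : S\(N/NP)
  [3,4] "near" : S\PP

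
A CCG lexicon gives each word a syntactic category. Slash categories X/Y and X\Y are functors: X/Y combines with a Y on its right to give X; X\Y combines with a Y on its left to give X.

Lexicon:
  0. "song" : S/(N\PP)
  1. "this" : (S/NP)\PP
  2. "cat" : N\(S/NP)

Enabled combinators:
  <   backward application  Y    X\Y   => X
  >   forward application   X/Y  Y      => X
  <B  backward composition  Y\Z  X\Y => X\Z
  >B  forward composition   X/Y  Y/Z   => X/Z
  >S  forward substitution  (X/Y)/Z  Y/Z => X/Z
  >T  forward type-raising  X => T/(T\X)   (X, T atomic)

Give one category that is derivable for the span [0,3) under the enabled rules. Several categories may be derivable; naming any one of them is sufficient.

[0,3] S   >
  [0,1] "song" : S/(N\PP)
  [1,3] N\PP   <B
    [1,2] "this" : (S/NP)\PP
    [2,3] "cat" : N\(S/NP)

S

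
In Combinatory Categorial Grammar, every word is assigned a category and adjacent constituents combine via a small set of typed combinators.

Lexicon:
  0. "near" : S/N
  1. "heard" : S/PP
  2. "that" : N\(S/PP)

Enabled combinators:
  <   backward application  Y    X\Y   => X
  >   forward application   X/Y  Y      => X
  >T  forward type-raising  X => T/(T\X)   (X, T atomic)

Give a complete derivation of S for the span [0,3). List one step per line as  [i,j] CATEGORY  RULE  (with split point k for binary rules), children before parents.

[0,3] S   >
  [0,1] "near" : S/N
  [1,3] N   <
    [1,2] "heard" : S/PP
    [2,3] "that" : N\(S/PP)

[0,1] S/N  lex  "near"
[1,2] S/PP  lex  "heard"
[2,3] N\(S/PP)  lex  "that"
[1,3] N  <  k=2
[0,3] S  >  k=1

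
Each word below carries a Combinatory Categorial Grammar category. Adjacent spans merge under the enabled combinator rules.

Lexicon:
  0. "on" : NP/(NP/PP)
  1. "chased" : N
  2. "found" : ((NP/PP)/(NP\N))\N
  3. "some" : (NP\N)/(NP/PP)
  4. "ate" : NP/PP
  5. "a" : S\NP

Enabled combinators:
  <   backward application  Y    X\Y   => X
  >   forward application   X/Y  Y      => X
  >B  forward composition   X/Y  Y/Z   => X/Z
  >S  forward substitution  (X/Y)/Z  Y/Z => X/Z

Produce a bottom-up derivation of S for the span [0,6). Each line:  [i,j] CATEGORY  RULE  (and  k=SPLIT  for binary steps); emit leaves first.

[0,6] S   <
  [0,5] NP   >
    [0,1] "on" : NP/(NP/PP)
    [1,5] NP/PP   >
      [1,3] (NP/PP)/(NP\N)   <
        [1,2] "chased" : N
        [2,3] "found" : ((NP/PP)/(NP\N))\N
      [3,5] NP\N   >
        [3,4] "some" : (NP\N)/(NP/PP)
        [4,5] "ate" : NP/PP
  [5,6] "a" : S\NP

[0,1] NP/(NP/PP)  lex  "on"
[1,2] N  lex  "chased"
[2,3] ((NP/PP)/(NP\N))\N  lex  "found"
[1,3] (NP/PP)/(NP\N)  <  k=2
[3,4] (NP\N)/(NP/PP)  lex  "some"
[4,5] NP/PP  lex  "ate"
[3,5] NP\N  >  k=4
[1,5] NP/PP  >  k=3
[0,5] NP  >  k=1
[5,6] S\NP  lex  "a"
[0,6] S  <  k=5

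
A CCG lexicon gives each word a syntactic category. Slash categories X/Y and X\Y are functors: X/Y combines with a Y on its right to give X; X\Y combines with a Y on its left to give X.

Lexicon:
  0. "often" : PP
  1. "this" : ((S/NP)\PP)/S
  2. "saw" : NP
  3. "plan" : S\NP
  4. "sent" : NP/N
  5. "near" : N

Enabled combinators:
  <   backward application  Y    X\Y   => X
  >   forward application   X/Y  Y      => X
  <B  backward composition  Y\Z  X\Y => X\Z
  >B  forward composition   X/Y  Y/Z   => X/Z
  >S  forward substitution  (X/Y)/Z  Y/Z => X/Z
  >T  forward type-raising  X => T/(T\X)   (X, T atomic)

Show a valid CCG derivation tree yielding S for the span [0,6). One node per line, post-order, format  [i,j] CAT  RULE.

[0,6] S   >
  [0,4] S/NP   <
    [0,1] "often" : PP
    [1,4] (S/NP)\PP   >
      [1,2] "this" : ((S/NP)\PP)/S
      [2,4] S   <
        [2,3] "saw" : NP
        [3,4] "plan" : S\NP
  [4,6] NP   >
    [4,5] "sent" : NP/N
    [5,6] "near" : N

[0,1] PP  lex  "often"
[1,2] ((S/NP)\PP)/S  lex  "this"
[2,3] NP  lex  "saw"
[3,4] S\NP  lex  "plan"
[2,4] S  <  k=3
[1,4] (S/NP)\PP  >  k=2
[0,4] S/NP  <  k=1
[4,5] NP/N  lex  "sent"
[5,6] N  lex  "near"
[4,6] NP  >  k=5
[0,6] S  >  k=4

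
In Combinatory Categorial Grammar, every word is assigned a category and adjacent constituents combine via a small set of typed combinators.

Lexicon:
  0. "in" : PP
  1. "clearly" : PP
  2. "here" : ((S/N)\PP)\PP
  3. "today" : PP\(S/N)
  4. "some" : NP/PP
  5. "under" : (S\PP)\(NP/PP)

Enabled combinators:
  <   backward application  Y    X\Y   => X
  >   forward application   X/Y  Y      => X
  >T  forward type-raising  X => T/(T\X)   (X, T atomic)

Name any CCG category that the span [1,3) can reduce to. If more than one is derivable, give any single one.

(S/N)\PP

[0,6] S   <
  [0,4] PP   <
    [0,3] S/N   <
      [0,1] "in" : PP
      [1,3] (S/N)\PP   <
        [1,2] "clearly" : PP
        [2,3] "here" : ((S/N)\PP)\PP
    [3,4] "today" : PP\(S/N)
  [4,6] S\PP   <
    [4,5] "some" : NP/PP
    [5,6] "under" : (S\PP)\(NP/PP)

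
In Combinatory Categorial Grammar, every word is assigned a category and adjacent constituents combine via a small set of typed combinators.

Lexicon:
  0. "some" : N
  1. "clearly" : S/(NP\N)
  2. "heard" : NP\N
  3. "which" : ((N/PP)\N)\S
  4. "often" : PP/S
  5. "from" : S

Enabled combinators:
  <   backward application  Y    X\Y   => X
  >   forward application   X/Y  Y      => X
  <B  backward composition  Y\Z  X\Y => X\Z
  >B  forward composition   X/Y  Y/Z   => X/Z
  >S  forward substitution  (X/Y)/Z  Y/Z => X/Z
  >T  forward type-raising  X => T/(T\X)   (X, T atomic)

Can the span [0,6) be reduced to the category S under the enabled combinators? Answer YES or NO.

N S/(NP\N) NP\N ((N/PP)\N)\S PP/S S
CKY chart[0,6] = {N, N/(N\N), N/(PP\PP), N/(S\S), NP/(NP\N), PP/(PP\N), S/(S\N)}; S ∉ chart

NO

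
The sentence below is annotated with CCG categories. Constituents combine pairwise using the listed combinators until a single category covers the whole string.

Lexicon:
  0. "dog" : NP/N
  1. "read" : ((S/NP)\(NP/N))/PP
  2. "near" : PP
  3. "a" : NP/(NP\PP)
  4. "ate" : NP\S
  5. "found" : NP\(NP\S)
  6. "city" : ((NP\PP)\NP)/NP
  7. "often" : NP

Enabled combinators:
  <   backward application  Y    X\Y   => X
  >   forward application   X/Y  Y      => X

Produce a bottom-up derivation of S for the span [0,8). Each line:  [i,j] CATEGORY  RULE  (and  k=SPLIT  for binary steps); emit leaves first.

[0,8] S   >
  [0,3] S/NP   <
    [0,1] "dog" : NP/N
    [1,3] (S/NP)\(NP/N)   >
      [1,2] "read" : ((S/NP)\(NP/N))/PP
      [2,3] "near" : PP
  [3,8] NP   >
    [3,4] "a" : NP/(NP\PP)
    [4,8] NP\PP   <
      [4,6] NP   <
        [4,5] "ate" : NP\S
        [5,6] "found" : NP\(NP\S)
      [6,8] (NP\PP)\NP   >
        [6,7] "city" : ((NP\PP)\NP)/NP
        [7,8] "often" : NP

[0,1] NP/N  lex  "dog"
[1,2] ((S/NP)\(NP/N))/PP  lex  "read"
[2,3] PP  lex  "near"
[1,3] (S/NP)\(NP/N)  >  k=2
[0,3] S/NP  <  k=1
[3,4] NP/(NP\PP)  lex  "a"
[4,5] NP\S  lex  "ate"
[5,6] NP\(NP\S)  lex  "found"
[4,6] NP  <  k=5
[6,7] ((NP\PP)\NP)/NP  lex  "city"
[7,8] NP  lex  "often"
[6,8] (NP\PP)\NP  >  k=7
[4,8] NP\PP  <  k=6
[3,8] NP  >  k=4
[0,8] S  >  k=3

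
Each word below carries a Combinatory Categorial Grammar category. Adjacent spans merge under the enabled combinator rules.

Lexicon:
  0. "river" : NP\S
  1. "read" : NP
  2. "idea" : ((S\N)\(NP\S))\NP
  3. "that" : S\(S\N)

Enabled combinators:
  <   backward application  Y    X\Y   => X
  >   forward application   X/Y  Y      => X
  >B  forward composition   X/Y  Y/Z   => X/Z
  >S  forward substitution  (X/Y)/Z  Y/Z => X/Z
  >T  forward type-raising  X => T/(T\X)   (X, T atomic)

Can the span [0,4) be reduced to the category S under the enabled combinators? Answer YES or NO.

YES

[0,4] S   <
  [0,3] S\N   <
    [0,1] "river" : NP\S
    [1,3] (S\N)\(NP\S)   <
      [1,2] "read" : NP
      [2,3] "idea" : ((S\N)\(NP\S))\NP
  [3,4] "that" : S\(S\N)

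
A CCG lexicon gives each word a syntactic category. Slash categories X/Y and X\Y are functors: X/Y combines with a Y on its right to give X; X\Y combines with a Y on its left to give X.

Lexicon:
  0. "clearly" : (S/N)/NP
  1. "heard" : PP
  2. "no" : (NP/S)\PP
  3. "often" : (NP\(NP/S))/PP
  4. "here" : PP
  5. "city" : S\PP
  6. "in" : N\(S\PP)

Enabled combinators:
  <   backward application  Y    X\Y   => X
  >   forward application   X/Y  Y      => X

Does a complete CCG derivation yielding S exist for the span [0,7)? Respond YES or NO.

YES

[0,7] S   >
  [0,5] S/N   >
    [0,1] "clearly" : (S/N)/NP
    [1,5] NP   <
      [1,3] NP/S   <
        [1,2] "heard" : PP
        [2,3] "no" : (NP/S)\PP
      [3,5] NP\(NP/S)   >
        [3,4] "often" : (NP\(NP/S))/PP
        [4,5] "here" : PP
  [5,7] N   <
    [5,6] "city" : S\PP
    [6,7] "in" : N\(S\PP)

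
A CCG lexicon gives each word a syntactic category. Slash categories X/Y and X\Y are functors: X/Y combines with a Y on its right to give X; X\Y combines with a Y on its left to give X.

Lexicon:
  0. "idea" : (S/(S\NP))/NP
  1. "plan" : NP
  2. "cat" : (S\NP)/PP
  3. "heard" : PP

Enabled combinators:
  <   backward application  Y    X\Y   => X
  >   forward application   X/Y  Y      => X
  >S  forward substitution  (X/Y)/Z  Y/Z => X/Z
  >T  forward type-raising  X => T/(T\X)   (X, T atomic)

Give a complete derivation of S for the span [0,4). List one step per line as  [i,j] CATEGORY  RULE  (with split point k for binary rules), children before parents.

[0,1] (S/(S\NP))/NP  lex  "idea"
[1,2] NP  lex  "plan"
[0,2] S/(S\NP)  >  k=1
[2,3] (S\NP)/PP  lex  "cat"
[3,4] PP  lex  "heard"
[2,4] S\NP  >  k=3
[0,4] S  >  k=2

[0,4] S   >
  [0,2] S/(S\NP)   >
    [0,1] "idea" : (S/(S\NP))/NP
    [1,2] "plan" : NP
  [2,4] S\NP   >
    [2,3] "cat" : (S\NP)/PP
    [3,4] "heard" : PP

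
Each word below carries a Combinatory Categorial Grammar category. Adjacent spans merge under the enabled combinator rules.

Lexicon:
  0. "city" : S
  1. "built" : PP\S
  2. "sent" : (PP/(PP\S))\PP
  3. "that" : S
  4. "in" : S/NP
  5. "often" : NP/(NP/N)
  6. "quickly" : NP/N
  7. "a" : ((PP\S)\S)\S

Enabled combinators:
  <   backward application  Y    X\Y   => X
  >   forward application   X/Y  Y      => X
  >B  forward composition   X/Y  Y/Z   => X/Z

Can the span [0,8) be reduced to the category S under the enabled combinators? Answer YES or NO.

NO

S PP\S (PP/(PP\S))\PP S S/NP NP/(NP/N) NP/N ((PP\S)\S)\S
CKY chart[0,8] = {PP}; S ∉ chart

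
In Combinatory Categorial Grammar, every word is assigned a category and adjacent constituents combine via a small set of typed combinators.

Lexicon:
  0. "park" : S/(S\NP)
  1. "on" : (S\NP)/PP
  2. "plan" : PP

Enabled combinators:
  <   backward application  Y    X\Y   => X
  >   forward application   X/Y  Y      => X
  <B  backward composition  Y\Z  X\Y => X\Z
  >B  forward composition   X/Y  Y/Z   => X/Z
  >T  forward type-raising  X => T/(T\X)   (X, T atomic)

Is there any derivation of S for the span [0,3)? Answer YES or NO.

[0,3] S   >
  [0,1] "park" : S/(S\NP)
  [1,3] S\NP   >
    [1,2] "on" : (S\NP)/PP
    [2,3] "plan" : PP

YES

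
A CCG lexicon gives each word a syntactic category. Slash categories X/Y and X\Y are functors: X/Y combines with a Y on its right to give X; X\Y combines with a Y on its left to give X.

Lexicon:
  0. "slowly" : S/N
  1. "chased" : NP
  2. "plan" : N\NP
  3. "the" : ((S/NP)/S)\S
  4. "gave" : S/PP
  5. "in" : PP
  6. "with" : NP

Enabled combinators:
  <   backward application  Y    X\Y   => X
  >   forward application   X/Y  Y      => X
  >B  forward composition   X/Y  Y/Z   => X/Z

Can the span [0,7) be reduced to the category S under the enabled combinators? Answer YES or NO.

[0,7] S   >
  [0,6] S/NP   >
    [0,4] (S/NP)/S   <
      [0,3] S   >
        [0,1] "slowly" : S/N
        [1,3] N   <
          [1,2] "chased" : NP
          [2,3] "plan" : N\NP
      [3,4] "the" : ((S/NP)/S)\S
    [4,6] S   >
      [4,5] "gave" : S/PP
      [5,6] "in" : PP
  [6,7] "with" : NP

YES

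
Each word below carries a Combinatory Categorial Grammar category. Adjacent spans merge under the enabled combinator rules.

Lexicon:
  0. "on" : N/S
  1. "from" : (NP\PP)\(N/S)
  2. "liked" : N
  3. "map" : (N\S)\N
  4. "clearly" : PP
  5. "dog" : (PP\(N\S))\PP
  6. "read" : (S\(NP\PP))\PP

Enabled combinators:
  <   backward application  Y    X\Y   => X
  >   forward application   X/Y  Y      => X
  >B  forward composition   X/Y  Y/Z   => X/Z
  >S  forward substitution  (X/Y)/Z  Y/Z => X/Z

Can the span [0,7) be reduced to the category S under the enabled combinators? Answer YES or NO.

[0,7] S   <
  [0,2] NP\PP   <
    [0,1] "on" : N/S
    [1,2] "from" : (NP\PP)\(N/S)
  [2,7] S\(NP\PP)   <
    [2,6] PP   <
      [2,4] N\S   <
        [2,3] "liked" : N
        [3,4] "map" : (N\S)\N
      [4,6] PP\(N\S)   <
        [4,5] "clearly" : PP
        [5,6] "dog" : (PP\(N\S))\PP
    [6,7] "read" : (S\(NP\PP))\PP

YES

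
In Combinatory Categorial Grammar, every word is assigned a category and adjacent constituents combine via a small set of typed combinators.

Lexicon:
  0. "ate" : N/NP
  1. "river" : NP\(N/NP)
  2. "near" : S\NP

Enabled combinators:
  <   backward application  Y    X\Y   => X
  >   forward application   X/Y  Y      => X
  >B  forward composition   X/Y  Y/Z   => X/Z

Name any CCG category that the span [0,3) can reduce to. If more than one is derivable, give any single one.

[0,3] S   <
  [0,2] NP   <
    [0,1] "ate" : N/NP
    [1,2] "river" : NP\(N/NP)
  [2,3] "near" : S\NP

S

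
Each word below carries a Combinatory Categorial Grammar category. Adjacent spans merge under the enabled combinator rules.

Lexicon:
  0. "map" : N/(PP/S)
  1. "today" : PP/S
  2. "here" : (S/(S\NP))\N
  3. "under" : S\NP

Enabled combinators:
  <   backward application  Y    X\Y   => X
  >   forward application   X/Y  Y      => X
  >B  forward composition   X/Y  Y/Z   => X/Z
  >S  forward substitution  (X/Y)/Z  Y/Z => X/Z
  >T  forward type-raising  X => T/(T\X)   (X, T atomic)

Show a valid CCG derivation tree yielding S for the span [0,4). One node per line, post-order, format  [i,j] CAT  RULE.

[0,4] S   >
  [0,3] S/(S\NP)   <
    [0,2] N   >
      [0,1] "map" : N/(PP/S)
      [1,2] "today" : PP/S
    [2,3] "here" : (S/(S\NP))\N
  [3,4] "under" : S\NP

[0,1] N/(PP/S)  lex  "map"
[1,2] PP/S  lex  "today"
[0,2] N  >  k=1
[2,3] (S/(S\NP))\N  lex  "here"
[0,3] S/(S\NP)  <  k=2
[3,4] S\NP  lex  "under"
[0,4] S  >  k=3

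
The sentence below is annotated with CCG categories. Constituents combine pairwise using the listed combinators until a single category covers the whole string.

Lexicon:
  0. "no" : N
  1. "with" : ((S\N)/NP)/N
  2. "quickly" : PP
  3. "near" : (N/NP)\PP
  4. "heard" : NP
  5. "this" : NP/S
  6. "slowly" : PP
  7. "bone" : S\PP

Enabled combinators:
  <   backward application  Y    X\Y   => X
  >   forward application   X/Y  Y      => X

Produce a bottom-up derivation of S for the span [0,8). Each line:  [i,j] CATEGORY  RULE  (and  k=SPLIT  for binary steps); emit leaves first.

[0,8] S   <
  [0,1] "no" : N
  [1,8] S\N   >
    [1,5] (S\N)/NP   >
      [1,2] "with" : ((S\N)/NP)/N
      [2,5] N   >
        [2,4] N/NP   <
          [2,3] "quickly" : PP
          [3,4] "near" : (N/NP)\PP
        [4,5] "heard" : NP
    [5,8] NP   >
      [5,6] "this" : NP/S
      [6,8] S   <
        [6,7] "slowly" : PP
        [7,8] "bone" : S\PP

[0,1] N  lex  "no"
[1,2] ((S\N)/NP)/N  lex  "with"
[2,3] PP  lex  "quickly"
[3,4] (N/NP)\PP  lex  "near"
[2,4] N/NP  <  k=3
[4,5] NP  lex  "heard"
[2,5] N  >  k=4
[1,5] (S\N)/NP  >  k=2
[5,6] NP/S  lex  "this"
[6,7] PP  lex  "slowly"
[7,8] S\PP  lex  "bone"
[6,8] S  <  k=7
[5,8] NP  >  k=6
[1,8] S\N  >  k=5
[0,8] S  <  k=1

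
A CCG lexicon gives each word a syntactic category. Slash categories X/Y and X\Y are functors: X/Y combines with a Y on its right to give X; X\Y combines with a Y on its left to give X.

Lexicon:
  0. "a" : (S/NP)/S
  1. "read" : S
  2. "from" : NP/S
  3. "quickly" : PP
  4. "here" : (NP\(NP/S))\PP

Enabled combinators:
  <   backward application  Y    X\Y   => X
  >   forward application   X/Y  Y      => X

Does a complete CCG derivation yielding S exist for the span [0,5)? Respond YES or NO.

YES

[0,5] S   >
  [0,2] S/NP   >
    [0,1] "a" : (S/NP)/S
    [1,2] "read" : S
  [2,5] NP   <
    [2,3] "from" : NP/S
    [3,5] NP\(NP/S)   <
      [3,4] "quickly" : PP
      [4,5] "here" : (NP\(NP/S))\PP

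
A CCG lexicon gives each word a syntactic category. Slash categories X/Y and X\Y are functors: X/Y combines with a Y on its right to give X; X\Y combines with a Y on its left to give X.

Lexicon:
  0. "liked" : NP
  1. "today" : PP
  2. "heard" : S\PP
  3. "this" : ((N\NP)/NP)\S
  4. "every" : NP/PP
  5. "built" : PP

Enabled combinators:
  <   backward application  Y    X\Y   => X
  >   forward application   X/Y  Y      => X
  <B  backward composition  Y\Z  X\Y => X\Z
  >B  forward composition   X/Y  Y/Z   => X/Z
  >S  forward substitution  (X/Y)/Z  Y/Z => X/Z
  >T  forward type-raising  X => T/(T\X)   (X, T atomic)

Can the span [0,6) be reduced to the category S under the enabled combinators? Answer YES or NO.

NO

NP PP S\PP ((N\NP)/NP)\S NP/PP PP
CKY chart[0,6] = {N, N/(NP\NP), N/(N\N), N/(PP\PP), NP/(NP\N), PP/(PP\N), S/(S\N)}; S ∉ chart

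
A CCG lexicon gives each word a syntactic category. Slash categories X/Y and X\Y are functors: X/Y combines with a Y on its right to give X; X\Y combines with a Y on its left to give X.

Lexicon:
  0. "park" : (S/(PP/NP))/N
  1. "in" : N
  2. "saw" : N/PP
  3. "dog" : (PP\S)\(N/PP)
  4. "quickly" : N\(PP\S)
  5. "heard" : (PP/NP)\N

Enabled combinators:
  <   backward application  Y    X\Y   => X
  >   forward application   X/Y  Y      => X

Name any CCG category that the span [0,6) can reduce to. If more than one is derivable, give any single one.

S

[0,6] S   >
  [0,2] S/(PP/NP)   >
    [0,1] "park" : (S/(PP/NP))/N
    [1,2] "in" : N
  [2,6] PP/NP   <
    [2,5] N   <
      [2,4] PP\S   <
        [2,3] "saw" : N/PP
        [3,4] "dog" : (PP\S)\(N/PP)
      [4,5] "quickly" : N\(PP\S)
    [5,6] "heard" : (PP/NP)\N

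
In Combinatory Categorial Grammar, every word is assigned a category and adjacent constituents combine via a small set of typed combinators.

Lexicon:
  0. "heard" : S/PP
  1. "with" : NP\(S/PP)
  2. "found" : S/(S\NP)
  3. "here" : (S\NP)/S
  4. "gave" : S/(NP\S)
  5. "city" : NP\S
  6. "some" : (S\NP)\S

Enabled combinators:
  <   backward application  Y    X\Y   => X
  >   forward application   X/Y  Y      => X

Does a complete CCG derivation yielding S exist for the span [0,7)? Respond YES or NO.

[0,7] S   <
  [0,2] NP   <
    [0,1] "heard" : S/PP
    [1,2] "with" : NP\(S/PP)
  [2,7] S\NP   <
    [2,6] S   >
      [2,3] "found" : S/(S\NP)
      [3,6] S\NP   >
        [3,4] "here" : (S\NP)/S
        [4,6] S   >
          [4,5] "gave" : S/(NP\S)
          [5,6] "city" : NP\S
    [6,7] "some" : (S\NP)\S

YES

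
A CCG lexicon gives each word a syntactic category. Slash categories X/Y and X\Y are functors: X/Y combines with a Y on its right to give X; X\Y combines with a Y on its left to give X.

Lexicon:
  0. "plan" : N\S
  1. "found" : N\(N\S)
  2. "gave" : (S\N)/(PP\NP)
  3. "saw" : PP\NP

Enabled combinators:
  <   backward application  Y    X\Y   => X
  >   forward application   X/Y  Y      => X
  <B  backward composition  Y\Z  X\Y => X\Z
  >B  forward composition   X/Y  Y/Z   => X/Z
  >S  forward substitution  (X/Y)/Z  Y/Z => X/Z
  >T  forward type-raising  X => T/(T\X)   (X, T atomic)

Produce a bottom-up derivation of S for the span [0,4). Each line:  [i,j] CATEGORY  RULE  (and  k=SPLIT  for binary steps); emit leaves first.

[0,1] N\S  lex  "plan"
[1,2] N\(N\S)  lex  "found"
[0,2] N  <  k=1
[2,3] (S\N)/(PP\NP)  lex  "gave"
[3,4] PP\NP  lex  "saw"
[2,4] S\N  >  k=3
[0,4] S  <  k=2

[0,4] S   <
  [0,2] N   <
    [0,1] "plan" : N\S
    [1,2] "found" : N\(N\S)
  [2,4] S\N   >
    [2,3] "gave" : (S\N)/(PP\NP)
    [3,4] "saw" : PP\NP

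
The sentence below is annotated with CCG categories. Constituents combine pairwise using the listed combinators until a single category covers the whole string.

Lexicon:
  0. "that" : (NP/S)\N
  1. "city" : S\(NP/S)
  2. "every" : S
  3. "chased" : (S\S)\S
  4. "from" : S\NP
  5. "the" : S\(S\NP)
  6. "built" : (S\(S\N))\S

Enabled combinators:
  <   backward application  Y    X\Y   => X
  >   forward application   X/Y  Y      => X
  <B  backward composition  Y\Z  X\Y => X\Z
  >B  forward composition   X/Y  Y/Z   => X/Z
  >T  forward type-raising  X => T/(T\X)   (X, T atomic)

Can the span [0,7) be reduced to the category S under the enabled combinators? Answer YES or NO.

YES

[0,7] S   <
  [0,4] S\N   <B
    [0,2] S\N   <B
      [0,1] "that" : (NP/S)\N
      [1,2] "city" : S\(NP/S)
    [2,4] S\S   <
      [2,3] "every" : S
      [3,4] "chased" : (S\S)\S
  [4,7] S\(S\N)   <
    [4,6] S   <
      [4,5] "from" : S\NP
      [5,6] "the" : S\(S\NP)
    [6,7] "built" : (S\(S\N))\S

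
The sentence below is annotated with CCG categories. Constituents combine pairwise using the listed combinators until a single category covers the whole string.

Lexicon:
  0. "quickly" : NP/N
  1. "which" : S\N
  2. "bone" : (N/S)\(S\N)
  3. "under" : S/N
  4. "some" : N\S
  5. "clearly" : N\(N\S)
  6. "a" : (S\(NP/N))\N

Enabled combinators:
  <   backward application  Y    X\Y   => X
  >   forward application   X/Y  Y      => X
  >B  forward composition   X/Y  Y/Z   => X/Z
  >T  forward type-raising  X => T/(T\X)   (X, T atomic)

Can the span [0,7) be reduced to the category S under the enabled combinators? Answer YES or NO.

[0,7] S   <
  [0,4] NP/N   >B
    [0,3] NP/S   >B
      [0,1] "quickly" : NP/N
      [1,3] N/S   <
        [1,2] "which" : S\N
        [2,3] "bone" : (N/S)\(S\N)
    [3,4] "under" : S/N
  [4,7] S\(NP/N)   <
    [4,6] N   <
      [4,5] "some" : N\S
      [5,6] "clearly" : N\(N\S)
    [6,7] "a" : (S\(NP/N))\N

YES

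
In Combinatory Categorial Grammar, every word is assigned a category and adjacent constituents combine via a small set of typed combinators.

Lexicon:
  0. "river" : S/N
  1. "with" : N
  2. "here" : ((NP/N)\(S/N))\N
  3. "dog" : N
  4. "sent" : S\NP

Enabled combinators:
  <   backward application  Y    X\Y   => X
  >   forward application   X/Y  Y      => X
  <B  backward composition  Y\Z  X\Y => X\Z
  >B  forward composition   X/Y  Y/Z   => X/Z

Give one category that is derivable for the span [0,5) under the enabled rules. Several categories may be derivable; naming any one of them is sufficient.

[0,5] S   <
  [0,4] NP   >
    [0,3] NP/N   <
      [0,1] "river" : S/N
      [1,3] (NP/N)\(S/N)   <
        [1,2] "with" : N
        [2,3] "here" : ((NP/N)\(S/N))\N
    [3,4] "dog" : N
  [4,5] "sent" : S\NP

S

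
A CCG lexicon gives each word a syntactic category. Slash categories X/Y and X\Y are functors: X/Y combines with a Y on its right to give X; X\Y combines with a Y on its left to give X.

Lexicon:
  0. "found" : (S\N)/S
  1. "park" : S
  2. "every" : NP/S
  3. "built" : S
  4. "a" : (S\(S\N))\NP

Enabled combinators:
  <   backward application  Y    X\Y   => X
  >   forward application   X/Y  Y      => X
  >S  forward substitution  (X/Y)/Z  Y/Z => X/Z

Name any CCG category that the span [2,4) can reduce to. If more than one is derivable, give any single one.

[0,5] S   <
  [0,2] S\N   >
    [0,1] "found" : (S\N)/S
    [1,2] "park" : S
  [2,5] S\(S\N)   <
    [2,4] NP   >
      [2,3] "every" : NP/S
      [3,4] "built" : S
    [4,5] "a" : (S\(S\N))\NP

NP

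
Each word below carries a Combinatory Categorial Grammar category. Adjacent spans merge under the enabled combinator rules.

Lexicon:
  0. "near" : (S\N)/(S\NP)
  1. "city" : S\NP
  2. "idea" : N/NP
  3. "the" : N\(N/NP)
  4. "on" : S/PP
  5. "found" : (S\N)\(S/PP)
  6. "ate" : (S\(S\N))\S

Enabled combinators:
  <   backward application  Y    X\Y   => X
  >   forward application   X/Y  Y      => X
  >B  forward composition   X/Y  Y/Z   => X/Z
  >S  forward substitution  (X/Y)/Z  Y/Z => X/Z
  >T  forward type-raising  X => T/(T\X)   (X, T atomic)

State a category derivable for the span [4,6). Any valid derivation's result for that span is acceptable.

[0,7] S   <
  [0,2] S\N   >
    [0,1] "near" : (S\N)/(S\NP)
    [1,2] "city" : S\NP
  [2,7] S\(S\N)   <
    [2,6] S   <
      [2,4] N   <
        [2,3] "idea" : N/NP
        [3,4] "the" : N\(N/NP)
      [4,6] S\N   <
        [4,5] "on" : S/PP
        [5,6] "found" : (S\N)\(S/PP)
    [6,7] "ate" : (S\(S\N))\S

S\N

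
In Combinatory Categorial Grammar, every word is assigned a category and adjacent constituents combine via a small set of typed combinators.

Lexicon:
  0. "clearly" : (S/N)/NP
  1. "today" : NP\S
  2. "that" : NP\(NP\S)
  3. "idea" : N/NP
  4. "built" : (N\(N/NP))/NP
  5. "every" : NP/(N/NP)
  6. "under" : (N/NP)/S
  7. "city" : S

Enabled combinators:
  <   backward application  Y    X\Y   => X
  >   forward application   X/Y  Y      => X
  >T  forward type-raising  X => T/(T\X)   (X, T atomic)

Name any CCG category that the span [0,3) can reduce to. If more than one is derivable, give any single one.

[0,8] S   >
  [0,3] S/N   >
    [0,1] "clearly" : (S/N)/NP
    [1,3] NP   <
      [1,2] "today" : NP\S
      [2,3] "that" : NP\(NP\S)
  [3,8] N   <
    [3,4] "idea" : N/NP
    [4,8] N\(N/NP)   >
      [4,5] "built" : (N\(N/NP))/NP
      [5,8] NP   >
        [5,6] "every" : NP/(N/NP)
        [6,8] N/NP   >
          [6,7] "under" : (N/NP)/S
          [7,8] "city" : S

S/N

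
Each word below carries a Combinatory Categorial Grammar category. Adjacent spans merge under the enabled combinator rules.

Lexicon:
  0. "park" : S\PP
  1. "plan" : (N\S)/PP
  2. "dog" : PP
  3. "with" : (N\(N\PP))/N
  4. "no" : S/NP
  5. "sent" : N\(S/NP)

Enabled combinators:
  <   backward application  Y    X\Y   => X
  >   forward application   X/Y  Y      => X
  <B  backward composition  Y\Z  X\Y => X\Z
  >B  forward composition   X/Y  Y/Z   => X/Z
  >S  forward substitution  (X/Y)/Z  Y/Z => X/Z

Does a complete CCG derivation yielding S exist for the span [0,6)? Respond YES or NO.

NO

S\PP (N\S)/PP PP (N\(N\PP))/N S/NP N\(S/NP)
CKY chart[0,6] = {N}; S ∉ chart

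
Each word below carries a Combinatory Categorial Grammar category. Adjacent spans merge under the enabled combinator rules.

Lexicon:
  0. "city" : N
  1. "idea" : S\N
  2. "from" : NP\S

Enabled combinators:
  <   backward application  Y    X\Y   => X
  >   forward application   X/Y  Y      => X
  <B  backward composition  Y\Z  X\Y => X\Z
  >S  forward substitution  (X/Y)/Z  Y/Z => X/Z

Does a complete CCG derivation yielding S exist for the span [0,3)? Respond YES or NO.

NO

N S\N NP\S
CKY chart[0,3] = {NP}; S ∉ chart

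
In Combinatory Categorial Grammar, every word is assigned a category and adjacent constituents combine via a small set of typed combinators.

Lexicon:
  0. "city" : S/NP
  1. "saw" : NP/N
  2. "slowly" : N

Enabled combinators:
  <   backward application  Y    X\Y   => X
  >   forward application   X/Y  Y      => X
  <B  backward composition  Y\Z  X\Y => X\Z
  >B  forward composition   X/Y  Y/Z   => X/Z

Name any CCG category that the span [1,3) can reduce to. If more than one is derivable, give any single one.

[0,3] S   >
  [0,1] "city" : S/NP
  [1,3] NP   >
    [1,2] "saw" : NP/N
    [2,3] "slowly" : N

NP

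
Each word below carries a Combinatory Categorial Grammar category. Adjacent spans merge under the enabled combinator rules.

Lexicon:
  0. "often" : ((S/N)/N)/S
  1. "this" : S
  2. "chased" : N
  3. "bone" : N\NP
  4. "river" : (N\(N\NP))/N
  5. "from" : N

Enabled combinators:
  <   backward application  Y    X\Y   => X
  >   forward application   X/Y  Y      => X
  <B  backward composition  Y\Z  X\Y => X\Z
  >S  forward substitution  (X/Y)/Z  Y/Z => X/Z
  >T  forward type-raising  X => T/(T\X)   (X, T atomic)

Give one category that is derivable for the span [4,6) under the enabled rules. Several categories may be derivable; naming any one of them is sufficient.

[0,6] S   >
  [0,3] S/N   >
    [0,2] (S/N)/N   >
      [0,1] "often" : ((S/N)/N)/S
      [1,2] "this" : S
    [2,3] "chased" : N
  [3,6] N   <
    [3,4] "bone" : N\NP
    [4,6] N\(N\NP)   >
      [4,5] "river" : (N\(N\NP))/N
      [5,6] "from" : N

N\(N\NP)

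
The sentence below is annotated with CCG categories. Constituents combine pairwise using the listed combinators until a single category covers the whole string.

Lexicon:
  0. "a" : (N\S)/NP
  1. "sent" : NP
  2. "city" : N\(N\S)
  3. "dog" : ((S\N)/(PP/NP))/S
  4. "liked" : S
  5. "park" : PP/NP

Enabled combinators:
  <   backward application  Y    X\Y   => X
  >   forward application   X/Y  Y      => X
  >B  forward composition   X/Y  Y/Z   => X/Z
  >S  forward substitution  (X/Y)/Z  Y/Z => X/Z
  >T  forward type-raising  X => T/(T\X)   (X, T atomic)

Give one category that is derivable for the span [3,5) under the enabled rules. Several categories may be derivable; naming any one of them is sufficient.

(S\N)/(PP/NP)

[0,6] S   <
  [0,3] N   <
    [0,2] N\S   >
      [0,1] "a" : (N\S)/NP
      [1,2] "sent" : NP
    [2,3] "city" : N\(N\S)
  [3,6] S\N   >
    [3,5] (S\N)/(PP/NP)   >
      [3,4] "dog" : ((S\N)/(PP/NP))/S
      [4,5] "liked" : S
    [5,6] "park" : PP/NP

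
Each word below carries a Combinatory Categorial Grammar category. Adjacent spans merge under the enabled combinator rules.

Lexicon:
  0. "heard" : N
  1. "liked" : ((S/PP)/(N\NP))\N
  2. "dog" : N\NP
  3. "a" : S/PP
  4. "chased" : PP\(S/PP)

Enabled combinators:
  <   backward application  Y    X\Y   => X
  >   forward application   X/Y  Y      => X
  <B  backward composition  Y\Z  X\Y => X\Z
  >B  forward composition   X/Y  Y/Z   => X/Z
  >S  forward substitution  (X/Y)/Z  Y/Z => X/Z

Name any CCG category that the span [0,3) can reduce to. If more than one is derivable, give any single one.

[0,5] S   >
  [0,3] S/PP   >
    [0,2] (S/PP)/(N\NP)   <
      [0,1] "heard" : N
      [1,2] "liked" : ((S/PP)/(N\NP))\N
    [2,3] "dog" : N\NP
  [3,5] PP   <
    [3,4] "a" : S/PP
    [4,5] "chased" : PP\(S/PP)

S/PP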